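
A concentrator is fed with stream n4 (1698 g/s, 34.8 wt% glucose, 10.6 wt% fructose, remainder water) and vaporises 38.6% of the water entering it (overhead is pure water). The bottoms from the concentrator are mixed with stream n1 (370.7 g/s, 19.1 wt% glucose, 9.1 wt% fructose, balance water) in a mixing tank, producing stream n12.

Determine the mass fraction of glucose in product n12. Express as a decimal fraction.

0.387

Vapour removed = 0.386×0.546×1698 = 357.86 g/s; concentrate = 1340.1 g/s.
glucose reaching the mixer = 590.9 (from concentrate) + 370.7×0.191 = 661.71 g/s.
Product flow = 1340.1 + 370.7 = 1710.8 g/s; glucose fraction = 0.387.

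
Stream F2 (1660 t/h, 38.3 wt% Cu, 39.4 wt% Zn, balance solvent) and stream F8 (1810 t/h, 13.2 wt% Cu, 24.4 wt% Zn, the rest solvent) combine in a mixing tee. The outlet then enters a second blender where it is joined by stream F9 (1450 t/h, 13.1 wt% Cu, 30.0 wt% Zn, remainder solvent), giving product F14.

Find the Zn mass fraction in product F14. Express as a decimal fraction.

Overall, product flow = 4920 t/h.
Zn in = 1660×0.394 + 1810×0.244 + 1450×0.300 = 1530.7 t/h.
Zn fraction in F14 = 0.311.

0.311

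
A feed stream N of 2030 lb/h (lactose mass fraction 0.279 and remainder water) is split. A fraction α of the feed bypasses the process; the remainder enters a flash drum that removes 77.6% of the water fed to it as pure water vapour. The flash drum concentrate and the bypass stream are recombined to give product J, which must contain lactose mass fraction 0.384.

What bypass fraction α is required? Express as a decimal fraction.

0.511

All 2030×0.279 = 566.37 lb/h of lactose reaches J, so J = 566.37/0.384 = 1474.9 lb/h and vapour = 555.08 lb/h.
The evaporator receives (1−α)·2030 of feed at 0.721 water and removes 0.776 of that water:
0.776×0.721×(1−α)×2030 = 555.08
(1−α) = 555.08/1135.8 = 0.4887;  α = 0.5113.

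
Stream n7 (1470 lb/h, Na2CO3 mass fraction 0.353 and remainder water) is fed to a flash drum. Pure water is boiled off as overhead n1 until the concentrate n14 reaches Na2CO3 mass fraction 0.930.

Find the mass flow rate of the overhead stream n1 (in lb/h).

Na2CO3 is conserved: 1470×0.353 = 518.91 lb/h all reports to the concentrate.
Concentrate = 518.91/(target fraction) = 557.97 lb/h.
Overhead = 1470 − 557.97 = 912.03 lb/h.

912 lb/h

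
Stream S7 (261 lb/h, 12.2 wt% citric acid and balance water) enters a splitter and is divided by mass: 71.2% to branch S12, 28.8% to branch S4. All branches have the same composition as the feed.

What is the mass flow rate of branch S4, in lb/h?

75.17 lb/h

Branch S4 flow = 0.288×261 = 75.168 lb/h.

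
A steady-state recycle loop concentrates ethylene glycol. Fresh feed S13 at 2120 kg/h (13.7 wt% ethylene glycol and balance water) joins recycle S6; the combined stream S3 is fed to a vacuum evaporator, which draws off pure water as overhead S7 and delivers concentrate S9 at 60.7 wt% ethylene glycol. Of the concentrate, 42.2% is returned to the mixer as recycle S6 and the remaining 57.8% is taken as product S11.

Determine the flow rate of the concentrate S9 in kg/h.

Overall ethylene glycol balance (none leaves overhead): ethylene glycol in fresh feed = ethylene glycol in product, i.e. 2120×0.137 = (1−0.422)·S9·0.607.
S9 = 290.44/(0.607×0.578) = 827.83 kg/h.

827.8 kg/h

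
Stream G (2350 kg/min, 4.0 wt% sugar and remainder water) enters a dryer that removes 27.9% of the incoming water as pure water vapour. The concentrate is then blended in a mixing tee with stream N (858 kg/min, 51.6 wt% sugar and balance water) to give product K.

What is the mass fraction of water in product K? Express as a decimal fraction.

0.792

Vapour removed = 0.279×0.960×2350 = 629.42 kg/min; concentrate = 1720.6 kg/min.
water reaching the mixer = 1626.6 (from concentrate) + 858×0.484 = 2041.8 kg/min.
Product flow = 1720.6 + 858 = 2578.6 kg/min; water fraction = 0.792.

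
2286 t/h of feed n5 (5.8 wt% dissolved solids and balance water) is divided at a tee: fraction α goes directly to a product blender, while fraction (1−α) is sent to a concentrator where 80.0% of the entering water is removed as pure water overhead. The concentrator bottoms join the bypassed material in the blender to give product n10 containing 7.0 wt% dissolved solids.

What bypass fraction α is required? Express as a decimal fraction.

0.773

All 2286×0.058 = 132.59 t/h of dissolved solids reaches n10, so n10 = 132.59/0.070 = 1894.1 t/h and vapour = 391.89 t/h.
The evaporator receives (1−α)·2286 of feed at 0.942 water and removes 0.800 of that water:
0.800×0.942×(1−α)×2286 = 391.89
(1−α) = 391.89/1722.7 = 0.2275;  α = 0.7725.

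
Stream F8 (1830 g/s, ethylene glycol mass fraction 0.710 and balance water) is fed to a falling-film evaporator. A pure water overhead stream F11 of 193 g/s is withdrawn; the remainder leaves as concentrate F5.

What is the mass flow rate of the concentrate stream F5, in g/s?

1637 g/s

Concentrate = 1830 − 193 = 1637 g/s.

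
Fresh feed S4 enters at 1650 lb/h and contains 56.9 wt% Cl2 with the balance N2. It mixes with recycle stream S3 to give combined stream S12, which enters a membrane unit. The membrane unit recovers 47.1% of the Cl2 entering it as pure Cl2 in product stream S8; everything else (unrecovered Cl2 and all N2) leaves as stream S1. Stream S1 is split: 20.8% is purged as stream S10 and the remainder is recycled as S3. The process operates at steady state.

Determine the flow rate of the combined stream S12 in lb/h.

N2 enters only via S4 and leaves only via the purge: 1650×0.431 = 0.208×(N2 in S1), and the membrane unit passes all N2, so N2 in S12 = N2 in S1 = 3419 lb/h.
Cl2 in S12: m_A = 1650×0.569 + (1−0.208)·(1−0.471)·m_A, so m_A = 938.85/0.5810 = 1615.8 lb/h.
S12 = 1615.8 + 3419 = 5034.8 lb/h.

5035 lb/h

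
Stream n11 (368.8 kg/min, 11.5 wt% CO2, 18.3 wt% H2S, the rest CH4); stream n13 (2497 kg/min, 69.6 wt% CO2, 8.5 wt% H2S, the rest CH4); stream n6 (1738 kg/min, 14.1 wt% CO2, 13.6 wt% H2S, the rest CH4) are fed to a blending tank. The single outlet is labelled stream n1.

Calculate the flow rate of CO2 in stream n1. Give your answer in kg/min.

CO2 out = CO2 in = 368.8×0.115 + 2497×0.696 + 1738×0.141 = 2025.4 kg/min.

2025 kg/min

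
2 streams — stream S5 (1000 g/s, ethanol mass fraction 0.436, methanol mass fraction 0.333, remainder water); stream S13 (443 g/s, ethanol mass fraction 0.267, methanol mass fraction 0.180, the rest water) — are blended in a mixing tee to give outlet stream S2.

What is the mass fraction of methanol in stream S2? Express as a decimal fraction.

0.286

Total flow out = 1000 + 443 = 1443 g/s.
methanol in = 1000×0.333 + 443×0.180 = 412.74 g/s.
methanol mass fraction in S2 = 412.74/1443 = 0.286.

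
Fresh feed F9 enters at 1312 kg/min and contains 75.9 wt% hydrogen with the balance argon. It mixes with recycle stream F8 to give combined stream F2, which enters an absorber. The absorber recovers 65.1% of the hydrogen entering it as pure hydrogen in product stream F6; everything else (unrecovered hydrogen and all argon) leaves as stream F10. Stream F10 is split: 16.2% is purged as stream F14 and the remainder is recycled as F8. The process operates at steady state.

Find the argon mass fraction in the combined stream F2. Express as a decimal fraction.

argon enters only via F9 and leaves only via the purge: 1312×0.241 = 0.162×(argon in F10), and the absorber passes all argon, so argon in F2 = argon in F10 = 1951.8 kg/min.
hydrogen in F2: m_A = 1312×0.759 + (1−0.162)·(1−0.651)·m_A, so m_A = 995.81/0.7075 = 1407.4 kg/min.
F2 = 1407.4 + 1951.8 = 3359.2 kg/min.
argon fraction in F2 = 1951.8/3359.2 = 0.5810.

0.5810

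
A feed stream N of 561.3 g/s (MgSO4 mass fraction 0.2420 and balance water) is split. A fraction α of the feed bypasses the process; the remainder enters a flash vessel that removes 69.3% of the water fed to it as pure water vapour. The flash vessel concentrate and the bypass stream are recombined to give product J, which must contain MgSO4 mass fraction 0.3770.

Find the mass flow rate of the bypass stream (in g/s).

178.7 g/s

All 561.3×0.242 = 135.83 g/s of MgSO4 reaches J, so J = 135.83/0.377 = 360.3 g/s and vapour = 201 g/s.
The evaporator receives (1−α)·561.3 of feed at 0.758 water and removes 0.693 of that water:
0.693×0.758×(1−α)×561.3 = 201
(1−α) = 201/294.85 = 0.6817;  α = 0.3183.
Bypass flow = 0.3183×561.3 = 178.66 g/s.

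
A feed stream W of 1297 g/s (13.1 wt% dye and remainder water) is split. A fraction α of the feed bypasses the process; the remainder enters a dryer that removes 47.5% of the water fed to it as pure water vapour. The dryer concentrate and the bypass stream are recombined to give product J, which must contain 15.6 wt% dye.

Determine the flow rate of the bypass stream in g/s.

All 1297×0.131 = 169.91 g/s of dye reaches J, so J = 169.91/0.156 = 1089.1 g/s and vapour = 207.85 g/s.
The evaporator receives (1−α)·1297 of feed at 0.869 water and removes 0.475 of that water:
0.475×0.869×(1−α)×1297 = 207.85
(1−α) = 207.85/535.37 = 0.3882;  α = 0.6118.
Bypass flow = 0.6118×1297 = 793.45 g/s.

793.5 g/s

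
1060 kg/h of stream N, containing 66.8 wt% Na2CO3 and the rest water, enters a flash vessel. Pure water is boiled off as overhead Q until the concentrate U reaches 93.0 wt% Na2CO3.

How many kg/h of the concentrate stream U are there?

761.4 kg/h

Na2CO3 is conserved: 1060×0.668 = 708.08 kg/h all reports to the concentrate.
Concentrate = 708.08/(target fraction) = 761.38 kg/h.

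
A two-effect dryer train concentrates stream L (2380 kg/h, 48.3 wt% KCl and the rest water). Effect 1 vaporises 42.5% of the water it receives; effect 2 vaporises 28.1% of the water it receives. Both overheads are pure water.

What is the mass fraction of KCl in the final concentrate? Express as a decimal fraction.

water in feed = 2380×0.517 = 1230.5 kg/h.
After stage 1: water left = (1−0.425)×1230.5 = 707.51; stream total = 1857.1 kg/h.
After stage 2: water left = (1−0.281)×707.51 = 508.7; final concentrate = 1658.2 kg/h.
KCl fraction = 1149.5/1658.2 = 0.693.

0.693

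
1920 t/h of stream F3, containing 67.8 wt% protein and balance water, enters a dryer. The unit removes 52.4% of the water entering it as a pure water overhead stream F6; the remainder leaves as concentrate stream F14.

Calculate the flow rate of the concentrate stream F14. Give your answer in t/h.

water entering = 1920×0.322 = 618.24 t/h; overhead removed = 0.524×618.24 = 323.96 t/h.
Concentrate = 1920 − 323.96 = 1596 t/h.

1596 t/h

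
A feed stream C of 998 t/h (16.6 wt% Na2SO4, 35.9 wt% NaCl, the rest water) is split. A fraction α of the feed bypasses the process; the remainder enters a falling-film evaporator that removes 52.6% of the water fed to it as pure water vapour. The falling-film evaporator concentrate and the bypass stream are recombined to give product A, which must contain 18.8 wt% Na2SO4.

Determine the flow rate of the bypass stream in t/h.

All 998×0.166 = 165.67 t/h of Na2SO4 reaches A, so A = 165.67/0.188 = 881.21 t/h and vapour = 116.79 t/h.
The evaporator receives (1−α)·998 of feed at 0.475 water and removes 0.526 of that water:
0.526×0.475×(1−α)×998 = 116.79
(1−α) = 116.79/249.35 = 0.4684;  α = 0.5316.
Bypass flow = 0.5316×998 = 530.57 t/h.

530.6 t/h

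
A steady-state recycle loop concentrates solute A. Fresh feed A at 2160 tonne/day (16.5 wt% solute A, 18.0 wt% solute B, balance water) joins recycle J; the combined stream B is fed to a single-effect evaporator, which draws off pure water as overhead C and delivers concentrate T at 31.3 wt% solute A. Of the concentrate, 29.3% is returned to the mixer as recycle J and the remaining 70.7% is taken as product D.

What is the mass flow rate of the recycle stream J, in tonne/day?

471.9 tonne/day

Overall solute A balance (none leaves overhead): solute A in fresh feed = solute A in product, i.e. 2160×0.165 = (1−0.293)·T·0.313.
T = 356.4/(0.313×0.707) = 1610.5 tonne/day.
Recycle J = 0.293×1610.5 = 471.89 tonne/day.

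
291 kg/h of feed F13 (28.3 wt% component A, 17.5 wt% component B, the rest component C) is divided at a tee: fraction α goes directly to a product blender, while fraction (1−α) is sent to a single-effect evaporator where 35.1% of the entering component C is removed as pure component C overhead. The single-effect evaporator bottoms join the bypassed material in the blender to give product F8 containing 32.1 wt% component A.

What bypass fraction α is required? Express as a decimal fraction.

All 291×0.283 = 82.353 kg/h of component A reaches F8, so F8 = 82.353/0.321 = 256.55 kg/h and vapour = 34.449 kg/h.
The evaporator receives (1−α)·291 of feed at 0.542 component C and removes 0.351 of that component C:
0.351×0.542×(1−α)×291 = 34.449
(1−α) = 34.449/55.36 = 0.6223;  α = 0.3777.

0.378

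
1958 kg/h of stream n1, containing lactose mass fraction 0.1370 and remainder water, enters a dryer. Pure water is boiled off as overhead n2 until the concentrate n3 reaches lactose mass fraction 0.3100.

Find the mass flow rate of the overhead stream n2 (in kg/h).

lactose is conserved: 1958×0.137 = 268.25 kg/h all reports to the concentrate.
Concentrate = 268.25/(target fraction) = 865.31 kg/h.
Overhead = 1958 − 865.31 = 1092.7 kg/h.

1093 kg/h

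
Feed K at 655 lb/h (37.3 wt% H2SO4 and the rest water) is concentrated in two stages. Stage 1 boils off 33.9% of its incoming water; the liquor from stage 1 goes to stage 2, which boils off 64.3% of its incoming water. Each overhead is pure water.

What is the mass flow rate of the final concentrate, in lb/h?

water in feed = 655×0.627 = 410.69 lb/h.
After stage 1: water left = (1−0.339)×410.69 = 271.46; stream total = 515.78 lb/h.
After stage 2: water left = (1−0.643)×271.46 = 96.912; final concentrate = 341.23 lb/h.

341.2 lb/h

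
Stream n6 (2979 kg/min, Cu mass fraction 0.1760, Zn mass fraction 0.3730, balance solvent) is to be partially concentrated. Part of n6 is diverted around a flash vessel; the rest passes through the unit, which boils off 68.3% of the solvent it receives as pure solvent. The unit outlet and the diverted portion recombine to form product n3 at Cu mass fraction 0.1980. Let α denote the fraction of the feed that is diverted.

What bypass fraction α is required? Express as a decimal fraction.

All 2979×0.176 = 524.3 kg/min of Cu reaches n3, so n3 = 524.3/0.198 = 2648 kg/min and vapour = 331 kg/min.
The evaporator receives (1−α)·2979 of feed at 0.451 solvent and removes 0.683 of that solvent:
0.683×0.451×(1−α)×2979 = 331
(1−α) = 331/917.63 = 0.3607;  α = 0.6393.

0.639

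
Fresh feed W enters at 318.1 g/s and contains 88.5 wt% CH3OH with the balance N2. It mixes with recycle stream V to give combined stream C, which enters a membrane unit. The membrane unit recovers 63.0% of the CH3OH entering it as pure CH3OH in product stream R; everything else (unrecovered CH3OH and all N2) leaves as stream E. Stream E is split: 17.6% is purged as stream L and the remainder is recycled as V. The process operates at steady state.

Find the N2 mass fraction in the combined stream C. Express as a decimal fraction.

0.339

N2 enters only via W and leaves only via the purge: 318.1×0.115 = 0.176×(N2 in E), and the membrane unit passes all N2, so N2 in C = N2 in E = 207.85 g/s.
CH3OH in C: m_A = 318.1×0.885 + (1−0.176)·(1−0.630)·m_A, so m_A = 281.52/0.6951 = 404.99 g/s.
C = 404.99 + 207.85 = 612.84 g/s.
N2 fraction in C = 207.85/612.84 = 0.339.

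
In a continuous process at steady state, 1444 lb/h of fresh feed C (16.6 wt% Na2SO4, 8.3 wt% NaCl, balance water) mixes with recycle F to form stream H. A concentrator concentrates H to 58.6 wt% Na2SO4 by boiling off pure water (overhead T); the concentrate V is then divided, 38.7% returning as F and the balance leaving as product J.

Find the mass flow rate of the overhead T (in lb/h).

1035 lb/h

Overall Na2SO4 balance (none leaves overhead): Na2SO4 in fresh feed = Na2SO4 in product, i.e. 1444×0.166 = (1−0.387)·V·0.586.
V = 239.7/(0.586×0.613) = 667.29 lb/h.
Recycle F = 0.387×667.29 = 258.24 lb/h.
Combined feed H = 1444 + 258.24 = 1702.2 lb/h.
Overhead T = H − V = 1702.2 − 667.29 = 1034.9 lb/h.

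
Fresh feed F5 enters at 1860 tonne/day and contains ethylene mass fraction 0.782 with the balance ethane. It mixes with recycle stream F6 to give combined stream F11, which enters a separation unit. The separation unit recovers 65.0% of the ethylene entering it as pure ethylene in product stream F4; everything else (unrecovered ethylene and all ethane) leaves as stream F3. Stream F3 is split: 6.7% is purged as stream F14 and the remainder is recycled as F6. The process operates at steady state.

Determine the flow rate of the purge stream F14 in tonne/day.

456.1 tonne/day

ethane enters only via F5 and leaves only via the purge: 1860×0.218 = 0.067×(ethane in F3), and the separation unit passes all ethane, so ethane in F11 = ethane in F3 = 6051.9 tonne/day.
ethylene in F11: m_A = 1860×0.782 + (1−0.067)·(1−0.650)·m_A, so m_A = 1454.5/0.6734 = 2159.8 tonne/day.
F3 = (1−0.650)×2159.8 + 6051.9 = 6807.9 tonne/day.
Purge F14 = 0.067×6807.9 = 456.13 tonne/day.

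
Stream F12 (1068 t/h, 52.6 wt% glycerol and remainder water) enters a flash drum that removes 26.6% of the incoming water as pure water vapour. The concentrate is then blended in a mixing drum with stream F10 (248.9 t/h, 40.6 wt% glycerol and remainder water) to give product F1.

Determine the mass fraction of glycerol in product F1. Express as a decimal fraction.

Vapour removed = 0.266×0.474×1068 = 134.66 t/h; concentrate = 933.34 t/h.
glycerol reaching the mixer = 561.77 (from concentrate) + 248.9×0.406 = 662.82 t/h.
Product flow = 933.34 + 248.9 = 1182.2 t/h; glycerol fraction = 0.5606.

0.5606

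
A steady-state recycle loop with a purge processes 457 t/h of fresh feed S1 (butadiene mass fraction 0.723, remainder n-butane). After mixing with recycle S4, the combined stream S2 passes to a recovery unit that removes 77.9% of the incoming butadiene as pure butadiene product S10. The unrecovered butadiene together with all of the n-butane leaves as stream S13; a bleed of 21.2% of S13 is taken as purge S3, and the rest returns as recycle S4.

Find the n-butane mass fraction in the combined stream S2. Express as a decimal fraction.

0.599

n-butane enters only via S1 and leaves only via the purge: 457×0.277 = 0.212×(n-butane in S13), and the recovery unit passes all n-butane, so n-butane in S2 = n-butane in S13 = 597.12 t/h.
butadiene in S2: m_A = 457×0.723 + (1−0.212)·(1−0.779)·m_A, so m_A = 330.41/0.8259 = 400.09 t/h.
S2 = 400.09 + 597.12 = 997.2 t/h.
n-butane fraction in S2 = 597.12/997.2 = 0.599.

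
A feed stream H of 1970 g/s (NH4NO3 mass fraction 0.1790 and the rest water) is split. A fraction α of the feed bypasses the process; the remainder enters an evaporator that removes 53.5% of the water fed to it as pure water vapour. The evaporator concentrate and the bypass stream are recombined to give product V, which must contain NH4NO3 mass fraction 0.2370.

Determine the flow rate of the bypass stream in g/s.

872.4 g/s

All 1970×0.179 = 352.63 g/s of NH4NO3 reaches V, so V = 352.63/0.237 = 1487.9 g/s and vapour = 482.11 g/s.
The evaporator receives (1−α)·1970 of feed at 0.821 water and removes 0.535 of that water:
0.535×0.821×(1−α)×1970 = 482.11
(1−α) = 482.11/865.29 = 0.5572;  α = 0.4428.
Bypass flow = 0.4428×1970 = 872.39 g/s.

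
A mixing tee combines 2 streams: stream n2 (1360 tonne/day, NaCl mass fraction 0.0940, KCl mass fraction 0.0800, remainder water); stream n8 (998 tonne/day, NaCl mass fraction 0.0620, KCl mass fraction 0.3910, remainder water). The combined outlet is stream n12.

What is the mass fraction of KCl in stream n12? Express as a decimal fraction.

0.2116

Total flow out = 1360 + 998 = 2358 tonne/day.
KCl in = 1360×0.080 + 998×0.391 = 499.02 tonne/day.
KCl mass fraction in n12 = 499.02/2358 = 0.2116.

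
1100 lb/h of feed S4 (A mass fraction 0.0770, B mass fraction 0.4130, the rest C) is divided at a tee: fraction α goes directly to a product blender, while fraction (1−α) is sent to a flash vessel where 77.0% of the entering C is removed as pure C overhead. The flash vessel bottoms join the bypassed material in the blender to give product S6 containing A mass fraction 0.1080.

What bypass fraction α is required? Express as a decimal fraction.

0.269

All 1100×0.077 = 84.7 lb/h of A reaches S6, so S6 = 84.7/0.108 = 784.26 lb/h and vapour = 315.74 lb/h.
The evaporator receives (1−α)·1100 of feed at 0.510 C and removes 0.770 of that C:
0.770×0.510×(1−α)×1100 = 315.74
(1−α) = 315.74/431.97 = 0.7309;  α = 0.2691.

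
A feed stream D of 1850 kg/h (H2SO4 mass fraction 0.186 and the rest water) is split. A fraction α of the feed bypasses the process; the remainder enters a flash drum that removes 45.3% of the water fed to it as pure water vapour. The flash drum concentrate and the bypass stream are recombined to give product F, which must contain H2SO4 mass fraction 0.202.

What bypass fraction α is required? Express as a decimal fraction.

0.785

All 1850×0.186 = 344.1 kg/h of H2SO4 reaches F, so F = 344.1/0.202 = 1703.5 kg/h and vapour = 146.53 kg/h.
The evaporator receives (1−α)·1850 of feed at 0.814 water and removes 0.453 of that water:
0.453×0.814×(1−α)×1850 = 146.53
(1−α) = 146.53/682.17 = 0.2148;  α = 0.7852.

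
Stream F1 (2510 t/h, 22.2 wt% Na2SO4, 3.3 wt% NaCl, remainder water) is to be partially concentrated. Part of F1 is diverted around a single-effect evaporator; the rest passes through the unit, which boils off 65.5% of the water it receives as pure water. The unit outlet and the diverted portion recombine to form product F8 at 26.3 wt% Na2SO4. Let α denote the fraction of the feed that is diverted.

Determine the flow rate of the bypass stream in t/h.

1708 t/h

All 2510×0.222 = 557.22 t/h of Na2SO4 reaches F8, so F8 = 557.22/0.263 = 2118.7 t/h and vapour = 391.29 t/h.
The evaporator receives (1−α)·2510 of feed at 0.745 water and removes 0.655 of that water:
0.655×0.745×(1−α)×2510 = 391.29
(1−α) = 391.29/1224.8 = 0.3195;  α = 0.6805.
Bypass flow = 0.6805×2510 = 1708.1 t/h.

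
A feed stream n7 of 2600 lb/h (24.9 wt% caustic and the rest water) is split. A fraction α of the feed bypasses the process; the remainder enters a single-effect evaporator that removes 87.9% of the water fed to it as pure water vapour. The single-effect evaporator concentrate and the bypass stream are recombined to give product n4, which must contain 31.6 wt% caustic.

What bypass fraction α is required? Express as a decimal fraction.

All 2600×0.249 = 647.4 lb/h of caustic reaches n4, so n4 = 647.4/0.316 = 2048.7 lb/h and vapour = 551.27 lb/h.
The evaporator receives (1−α)·2600 of feed at 0.751 water and removes 0.879 of that water:
0.879×0.751×(1−α)×2600 = 551.27
(1−α) = 551.27/1716.3 = 0.3212;  α = 0.6788.

0.679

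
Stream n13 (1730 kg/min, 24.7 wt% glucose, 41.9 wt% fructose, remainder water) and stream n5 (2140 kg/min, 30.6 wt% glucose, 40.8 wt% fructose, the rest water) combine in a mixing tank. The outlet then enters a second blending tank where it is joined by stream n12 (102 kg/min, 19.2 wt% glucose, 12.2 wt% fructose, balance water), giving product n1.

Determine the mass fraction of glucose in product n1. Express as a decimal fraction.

0.277

Overall, product flow = 3972 kg/min.
glucose in = 1730×0.247 + 2140×0.306 + 102×0.192 = 1101.7 kg/min.
glucose fraction in n1 = 0.277.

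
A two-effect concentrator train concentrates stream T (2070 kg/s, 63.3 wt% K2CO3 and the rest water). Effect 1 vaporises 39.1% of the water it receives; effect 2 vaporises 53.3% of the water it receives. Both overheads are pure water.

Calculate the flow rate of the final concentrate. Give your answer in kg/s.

1526 kg/s

water in feed = 2070×0.367 = 759.69 kg/s.
After stage 1: water left = (1−0.391)×759.69 = 462.65; stream total = 1773 kg/s.
After stage 2: water left = (1−0.533)×462.65 = 216.06; final concentrate = 1526.4 kg/s.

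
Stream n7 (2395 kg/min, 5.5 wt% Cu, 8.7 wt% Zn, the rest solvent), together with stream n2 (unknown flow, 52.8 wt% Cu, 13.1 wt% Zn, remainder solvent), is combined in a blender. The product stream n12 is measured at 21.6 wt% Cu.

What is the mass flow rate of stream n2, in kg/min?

Let n2 be the unknown flow. Total out = 2395 + n2.
Cu balance: 131.72 + 0.528·n2 = 0.216·(2395 + n2)
(0.528 − 0.216)·n2 = 0.216×2395 − 131.72 = 385.6
n2 = 385.6 / 0.312 = 1235.9 kg/min

1236 kg/min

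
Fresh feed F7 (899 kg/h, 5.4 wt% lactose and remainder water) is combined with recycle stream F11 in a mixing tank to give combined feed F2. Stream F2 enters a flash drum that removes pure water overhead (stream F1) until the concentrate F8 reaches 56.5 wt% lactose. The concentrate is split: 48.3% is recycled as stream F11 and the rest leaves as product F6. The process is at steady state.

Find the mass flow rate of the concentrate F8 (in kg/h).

Overall lactose balance (none leaves overhead): lactose in fresh feed = lactose in product, i.e. 899×0.054 = (1−0.483)·F8·0.565.
F8 = 48.546/(0.565×0.517) = 166.19 kg/h.

166.2 kg/h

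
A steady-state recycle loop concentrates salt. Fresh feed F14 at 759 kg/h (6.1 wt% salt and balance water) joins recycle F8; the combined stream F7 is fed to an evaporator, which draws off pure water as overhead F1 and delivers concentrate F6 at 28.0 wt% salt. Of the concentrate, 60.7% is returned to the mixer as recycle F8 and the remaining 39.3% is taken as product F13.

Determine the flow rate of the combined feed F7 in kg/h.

1014 kg/h

Overall salt balance (none leaves overhead): salt in fresh feed = salt in product, i.e. 759×0.061 = (1−0.607)·F6·0.280.
F6 = 46.299/(0.280×0.393) = 420.75 kg/h.
Recycle F8 = 0.607×420.75 = 255.39 kg/h.
Combined feed F7 = 759 + 255.39 = 1014.4 kg/h.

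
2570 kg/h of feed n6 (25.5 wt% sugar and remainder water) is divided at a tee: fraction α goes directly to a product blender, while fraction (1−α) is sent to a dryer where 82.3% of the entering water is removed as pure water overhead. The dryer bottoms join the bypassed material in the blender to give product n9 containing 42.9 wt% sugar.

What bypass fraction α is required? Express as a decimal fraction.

0.338

All 2570×0.255 = 655.35 kg/h of sugar reaches n9, so n9 = 655.35/0.429 = 1527.6 kg/h and vapour = 1042.4 kg/h.
The evaporator receives (1−α)·2570 of feed at 0.745 water and removes 0.823 of that water:
0.823×0.745×(1−α)×2570 = 1042.4
(1−α) = 1042.4/1575.8 = 0.6615;  α = 0.3385.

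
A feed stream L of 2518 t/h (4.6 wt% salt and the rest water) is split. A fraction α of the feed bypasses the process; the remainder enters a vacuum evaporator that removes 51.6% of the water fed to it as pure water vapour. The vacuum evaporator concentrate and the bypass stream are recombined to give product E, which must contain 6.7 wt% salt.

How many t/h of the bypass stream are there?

All 2518×0.046 = 115.83 t/h of salt reaches E, so E = 115.83/0.067 = 1728.8 t/h and vapour = 789.22 t/h.
The evaporator receives (1−α)·2518 of feed at 0.954 water and removes 0.516 of that water:
0.516×0.954×(1−α)×2518 = 789.22
(1−α) = 789.22/1239.5 = 0.6367;  α = 0.3633.
Bypass flow = 0.3633×2518 = 914.75 t/h.

914.7 t/h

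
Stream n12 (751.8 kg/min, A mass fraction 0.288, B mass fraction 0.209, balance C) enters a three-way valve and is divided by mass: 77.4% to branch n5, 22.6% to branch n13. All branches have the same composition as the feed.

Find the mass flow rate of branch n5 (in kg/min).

Branch n5 flow = 0.774×751.8 = 581.89 kg/min.

581.9 kg/min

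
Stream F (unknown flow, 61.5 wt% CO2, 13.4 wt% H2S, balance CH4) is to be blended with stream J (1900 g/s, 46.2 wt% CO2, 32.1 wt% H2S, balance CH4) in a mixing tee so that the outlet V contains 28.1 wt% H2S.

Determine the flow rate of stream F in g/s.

Let F be the unknown flow. Total out = 1900 + F.
H2S balance: 609.9 + 0.134·F = 0.281·(1900 + F)
(0.134 − 0.281)·F = 0.281×1900 − 609.9 = -76
F = -76 / -0.147 = 517.01 g/s

517 g/s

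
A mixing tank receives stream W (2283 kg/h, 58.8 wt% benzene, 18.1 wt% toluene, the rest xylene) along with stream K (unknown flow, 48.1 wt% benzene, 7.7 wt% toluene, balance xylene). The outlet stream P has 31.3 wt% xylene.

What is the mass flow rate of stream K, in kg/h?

Let K be the unknown flow. Total out = 2283 + K.
xylene balance: 527.37 + 0.442·K = 0.313·(2283 + K)
(0.442 − 0.313)·K = 0.313×2283 − 527.37 = 187.21
K = 187.21 / 0.129 = 1451.2 kg/h

1451 kg/h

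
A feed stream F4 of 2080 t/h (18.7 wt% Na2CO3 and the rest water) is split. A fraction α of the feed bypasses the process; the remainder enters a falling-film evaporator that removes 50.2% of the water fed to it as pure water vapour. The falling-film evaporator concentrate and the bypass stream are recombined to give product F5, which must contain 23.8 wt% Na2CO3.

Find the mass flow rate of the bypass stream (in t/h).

All 2080×0.187 = 388.96 t/h of Na2CO3 reaches F5, so F5 = 388.96/0.238 = 1634.3 t/h and vapour = 445.71 t/h.
The evaporator receives (1−α)·2080 of feed at 0.813 water and removes 0.502 of that water:
0.502×0.813×(1−α)×2080 = 445.71
(1−α) = 445.71/848.9 = 0.5250;  α = 0.4750.
Bypass flow = 0.4750×2080 = 987.9 t/h.

987.9 t/h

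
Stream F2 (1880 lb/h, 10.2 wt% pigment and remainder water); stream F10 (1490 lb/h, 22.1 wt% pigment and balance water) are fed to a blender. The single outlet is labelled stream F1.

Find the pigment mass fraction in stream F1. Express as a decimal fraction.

0.155

Total flow out = 1880 + 1490 = 3370 lb/h.
pigment in = 1880×0.102 + 1490×0.221 = 521.05 lb/h.
pigment mass fraction in F1 = 521.05/3370 = 0.155.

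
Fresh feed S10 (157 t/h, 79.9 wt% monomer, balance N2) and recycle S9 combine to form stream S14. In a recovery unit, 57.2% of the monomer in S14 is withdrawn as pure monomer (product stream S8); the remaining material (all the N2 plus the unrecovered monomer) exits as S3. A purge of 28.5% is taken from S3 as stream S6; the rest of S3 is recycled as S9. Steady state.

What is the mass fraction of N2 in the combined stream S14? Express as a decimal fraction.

0.380

N2 enters only via S10 and leaves only via the purge: 157×0.201 = 0.285×(N2 in S3), and the recovery unit passes all N2, so N2 in S14 = N2 in S3 = 110.73 t/h.
monomer in S14: m_A = 157×0.799 + (1−0.285)·(1−0.572)·m_A, so m_A = 125.44/0.6940 = 180.76 t/h.
S14 = 180.76 + 110.73 = 291.49 t/h.
N2 fraction in S14 = 110.73/291.49 = 0.380.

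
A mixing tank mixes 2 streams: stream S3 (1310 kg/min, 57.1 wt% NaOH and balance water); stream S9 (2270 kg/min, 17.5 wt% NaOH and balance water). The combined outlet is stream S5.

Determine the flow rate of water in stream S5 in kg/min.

water out = water in = 1310×0.429 + 2270×0.825 = 2434.7 kg/min.

2435 kg/min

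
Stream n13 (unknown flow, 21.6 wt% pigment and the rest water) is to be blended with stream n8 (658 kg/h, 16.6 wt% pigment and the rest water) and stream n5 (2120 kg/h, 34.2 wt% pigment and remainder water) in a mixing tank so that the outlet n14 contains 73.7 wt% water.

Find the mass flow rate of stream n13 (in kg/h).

2205 kg/h

Let n13 be the unknown flow. Total out = 2778 + n13.
water balance: 1943.7 + 0.784·n13 = 0.737·(2778 + n13)
(0.784 − 0.737)·n13 = 0.737×2778 − 1943.7 = 103.65
n13 = 103.65 / 0.047 = 2205.4 kg/h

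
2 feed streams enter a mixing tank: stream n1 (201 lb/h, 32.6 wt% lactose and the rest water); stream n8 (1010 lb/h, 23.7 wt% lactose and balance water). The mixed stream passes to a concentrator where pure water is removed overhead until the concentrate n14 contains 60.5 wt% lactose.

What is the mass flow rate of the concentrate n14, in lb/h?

504 lb/h

lactose entering = 201×0.326 + 1010×0.237 = 304.9 lb/h.
All lactose reports to n14, so n14 = 304.9/0.605 = 503.96 lb/h.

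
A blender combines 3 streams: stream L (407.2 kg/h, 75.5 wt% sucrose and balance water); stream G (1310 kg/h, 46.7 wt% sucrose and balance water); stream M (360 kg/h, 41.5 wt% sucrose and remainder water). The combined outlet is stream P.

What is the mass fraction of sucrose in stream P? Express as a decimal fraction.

0.514

Total flow out = 407.2 + 1310 + 360 = 2077.2 kg/h.
sucrose in = 407.2×0.755 + 1310×0.467 + 360×0.415 = 1068.6 kg/h.
sucrose mass fraction in P = 1068.6/2077.2 = 0.514.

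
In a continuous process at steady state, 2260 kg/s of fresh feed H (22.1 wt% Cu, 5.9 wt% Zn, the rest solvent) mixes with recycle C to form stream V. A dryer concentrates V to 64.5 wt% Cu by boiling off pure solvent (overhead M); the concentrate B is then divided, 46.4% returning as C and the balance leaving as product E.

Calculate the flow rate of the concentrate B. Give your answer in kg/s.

1445 kg/s

Overall Cu balance (none leaves overhead): Cu in fresh feed = Cu in product, i.e. 2260×0.221 = (1−0.464)·B·0.645.
B = 499.46/(0.645×0.536) = 1444.7 kg/s.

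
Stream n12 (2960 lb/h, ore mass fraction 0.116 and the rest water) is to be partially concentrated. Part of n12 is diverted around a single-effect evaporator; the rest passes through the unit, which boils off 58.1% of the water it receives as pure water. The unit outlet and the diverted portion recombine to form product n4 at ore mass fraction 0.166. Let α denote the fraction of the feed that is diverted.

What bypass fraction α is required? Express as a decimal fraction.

All 2960×0.116 = 343.36 lb/h of ore reaches n4, so n4 = 343.36/0.166 = 2068.4 lb/h and vapour = 891.57 lb/h.
The evaporator receives (1−α)·2960 of feed at 0.884 water and removes 0.581 of that water:
0.581×0.884×(1−α)×2960 = 891.57
(1−α) = 891.57/1520.3 = 0.5865;  α = 0.4135.

0.414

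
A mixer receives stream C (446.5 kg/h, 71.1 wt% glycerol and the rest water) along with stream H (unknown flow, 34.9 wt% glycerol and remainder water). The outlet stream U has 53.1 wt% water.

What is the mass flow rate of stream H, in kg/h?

900.4 kg/h

Let H be the unknown flow. Total out = 446.5 + H.
water balance: 129.04 + 0.651·H = 0.531·(446.5 + H)
(0.651 − 0.531)·H = 0.531×446.5 − 129.04 = 108.05
H = 108.05 / 0.120 = 900.44 kg/h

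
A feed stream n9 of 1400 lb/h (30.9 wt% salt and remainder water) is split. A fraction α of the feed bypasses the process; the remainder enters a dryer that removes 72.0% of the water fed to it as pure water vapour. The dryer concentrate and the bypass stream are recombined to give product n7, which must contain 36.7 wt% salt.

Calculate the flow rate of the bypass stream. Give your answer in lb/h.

All 1400×0.309 = 432.6 lb/h of salt reaches n7, so n7 = 432.6/0.367 = 1178.7 lb/h and vapour = 221.25 lb/h.
The evaporator receives (1−α)·1400 of feed at 0.691 water and removes 0.720 of that water:
0.720×0.691×(1−α)×1400 = 221.25
(1−α) = 221.25/696.53 = 0.3177;  α = 0.6823.
Bypass flow = 0.6823×1400 = 955.29 lb/h.

955.3 lb/h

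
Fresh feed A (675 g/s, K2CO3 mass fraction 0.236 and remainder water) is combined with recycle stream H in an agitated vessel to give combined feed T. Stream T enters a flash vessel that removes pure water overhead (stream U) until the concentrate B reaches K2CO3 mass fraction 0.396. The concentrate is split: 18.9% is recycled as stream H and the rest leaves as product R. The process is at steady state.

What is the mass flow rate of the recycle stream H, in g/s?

Overall K2CO3 balance (none leaves overhead): K2CO3 in fresh feed = K2CO3 in product, i.e. 675×0.236 = (1−0.189)·B·0.396.
B = 159.3/(0.396×0.811) = 496.02 g/s.
Recycle H = 0.189×496.02 = 93.748 g/s.

93.75 g/s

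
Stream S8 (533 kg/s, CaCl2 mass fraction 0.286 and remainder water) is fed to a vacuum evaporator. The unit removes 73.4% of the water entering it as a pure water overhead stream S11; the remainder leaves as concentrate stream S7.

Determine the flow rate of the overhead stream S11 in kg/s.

279.3 kg/s

water entering = 533×0.714 = 380.56 kg/s; overhead removed = 0.734×380.56 = 279.33 kg/s.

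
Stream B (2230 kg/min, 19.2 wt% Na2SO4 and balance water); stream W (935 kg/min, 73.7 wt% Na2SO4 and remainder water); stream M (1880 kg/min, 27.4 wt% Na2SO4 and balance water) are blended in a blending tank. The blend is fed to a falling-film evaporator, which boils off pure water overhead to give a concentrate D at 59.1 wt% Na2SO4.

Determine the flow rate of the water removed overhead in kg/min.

Na2SO4 entering = 2230×0.192 + 935×0.737 + 1880×0.274 = 1632.4 kg/min.
All Na2SO4 reports to D, so D = 1632.4/0.591 = 2762.1 kg/min.
Total feed = 5045 kg/min; overhead = 5045 − 2762.1 = 2282.9 kg/min.

2283 kg/min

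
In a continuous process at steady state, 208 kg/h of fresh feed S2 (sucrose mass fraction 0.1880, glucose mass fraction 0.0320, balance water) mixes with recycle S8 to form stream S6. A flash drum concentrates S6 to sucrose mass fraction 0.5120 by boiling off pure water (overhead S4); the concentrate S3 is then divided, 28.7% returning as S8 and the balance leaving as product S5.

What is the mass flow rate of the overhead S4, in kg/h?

131.6 kg/h

Overall sucrose balance (none leaves overhead): sucrose in fresh feed = sucrose in product, i.e. 208×0.188 = (1−0.287)·S3·0.512.
S3 = 39.104/(0.512×0.713) = 107.12 kg/h.
Recycle S8 = 0.287×107.12 = 30.743 kg/h.
Combined feed S6 = 208 + 30.743 = 238.74 kg/h.
Overhead S4 = S6 − S3 = 238.74 − 107.12 = 131.62 kg/h.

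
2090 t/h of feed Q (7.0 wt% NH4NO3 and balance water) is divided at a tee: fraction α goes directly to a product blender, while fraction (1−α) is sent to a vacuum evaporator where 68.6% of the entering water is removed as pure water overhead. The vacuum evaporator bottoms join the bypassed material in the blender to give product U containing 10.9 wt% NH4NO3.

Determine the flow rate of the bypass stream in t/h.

All 2090×0.070 = 146.3 t/h of NH4NO3 reaches U, so U = 146.3/0.109 = 1342.2 t/h and vapour = 747.8 t/h.
The evaporator receives (1−α)·2090 of feed at 0.930 water and removes 0.686 of that water:
0.686×0.930×(1−α)×2090 = 747.8
(1−α) = 747.8/1333.4 = 0.5608;  α = 0.4392.
Bypass flow = 0.4392×2090 = 917.87 t/h.

917.9 t/h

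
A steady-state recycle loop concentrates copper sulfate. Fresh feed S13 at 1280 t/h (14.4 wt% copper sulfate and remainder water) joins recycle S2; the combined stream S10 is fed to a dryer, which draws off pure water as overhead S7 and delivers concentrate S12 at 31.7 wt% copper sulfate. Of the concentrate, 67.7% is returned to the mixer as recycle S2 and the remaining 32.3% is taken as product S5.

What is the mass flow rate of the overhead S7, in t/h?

Overall copper sulfate balance (none leaves overhead): copper sulfate in fresh feed = copper sulfate in product, i.e. 1280×0.144 = (1−0.677)·S12·0.317.
S12 = 184.32/(0.317×0.323) = 1800.2 t/h.
Recycle S2 = 0.677×1800.2 = 1218.7 t/h.
Combined feed S10 = 1280 + 1218.7 = 2498.7 t/h.
Overhead S7 = S10 − S12 = 2498.7 − 1800.2 = 698.55 t/h.

698.5 t/h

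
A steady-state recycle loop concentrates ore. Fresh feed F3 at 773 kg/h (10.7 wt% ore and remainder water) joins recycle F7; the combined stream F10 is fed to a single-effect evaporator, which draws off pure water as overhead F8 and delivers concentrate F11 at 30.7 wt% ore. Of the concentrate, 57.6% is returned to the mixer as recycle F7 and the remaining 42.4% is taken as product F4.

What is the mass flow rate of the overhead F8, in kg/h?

Overall ore balance (none leaves overhead): ore in fresh feed = ore in product, i.e. 773×0.107 = (1−0.576)·F11·0.307.
F11 = 82.711/(0.307×0.424) = 635.42 kg/h.
Recycle F7 = 0.576×635.42 = 366 kg/h.
Combined feed F10 = 773 + 366 = 1139 kg/h.
Overhead F8 = F10 − F11 = 1139 − 635.42 = 503.58 kg/h.

503.6 kg/h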